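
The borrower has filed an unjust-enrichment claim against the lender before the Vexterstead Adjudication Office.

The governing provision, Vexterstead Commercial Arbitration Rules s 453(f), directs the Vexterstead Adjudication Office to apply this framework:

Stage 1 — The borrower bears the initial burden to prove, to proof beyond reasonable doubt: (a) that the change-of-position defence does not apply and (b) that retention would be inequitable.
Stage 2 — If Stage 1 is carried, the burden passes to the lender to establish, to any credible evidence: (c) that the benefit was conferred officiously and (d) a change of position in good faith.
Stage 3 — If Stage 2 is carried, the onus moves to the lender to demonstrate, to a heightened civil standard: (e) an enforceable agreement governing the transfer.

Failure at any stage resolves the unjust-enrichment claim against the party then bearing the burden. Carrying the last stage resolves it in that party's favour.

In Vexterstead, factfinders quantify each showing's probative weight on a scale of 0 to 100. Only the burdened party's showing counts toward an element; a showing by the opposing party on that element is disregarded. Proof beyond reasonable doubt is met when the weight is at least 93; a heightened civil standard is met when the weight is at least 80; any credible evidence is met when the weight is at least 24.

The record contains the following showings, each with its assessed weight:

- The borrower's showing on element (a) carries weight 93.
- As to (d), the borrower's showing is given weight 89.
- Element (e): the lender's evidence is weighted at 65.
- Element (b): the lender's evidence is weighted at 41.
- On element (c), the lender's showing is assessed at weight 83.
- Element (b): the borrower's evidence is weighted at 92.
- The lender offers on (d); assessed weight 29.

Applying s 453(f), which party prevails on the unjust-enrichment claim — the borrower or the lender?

lender

Stage 1 (borrower, proof beyond reasonable doubt, weight is at least 93): (a) 93 ≥ 93 — meets; (b) 92 (lender's 41 disregarded) < 93 — fails.
  Stage 1 not carried; the borrower fails its burden.
The analysis ends at Stage 1; the lender prevails.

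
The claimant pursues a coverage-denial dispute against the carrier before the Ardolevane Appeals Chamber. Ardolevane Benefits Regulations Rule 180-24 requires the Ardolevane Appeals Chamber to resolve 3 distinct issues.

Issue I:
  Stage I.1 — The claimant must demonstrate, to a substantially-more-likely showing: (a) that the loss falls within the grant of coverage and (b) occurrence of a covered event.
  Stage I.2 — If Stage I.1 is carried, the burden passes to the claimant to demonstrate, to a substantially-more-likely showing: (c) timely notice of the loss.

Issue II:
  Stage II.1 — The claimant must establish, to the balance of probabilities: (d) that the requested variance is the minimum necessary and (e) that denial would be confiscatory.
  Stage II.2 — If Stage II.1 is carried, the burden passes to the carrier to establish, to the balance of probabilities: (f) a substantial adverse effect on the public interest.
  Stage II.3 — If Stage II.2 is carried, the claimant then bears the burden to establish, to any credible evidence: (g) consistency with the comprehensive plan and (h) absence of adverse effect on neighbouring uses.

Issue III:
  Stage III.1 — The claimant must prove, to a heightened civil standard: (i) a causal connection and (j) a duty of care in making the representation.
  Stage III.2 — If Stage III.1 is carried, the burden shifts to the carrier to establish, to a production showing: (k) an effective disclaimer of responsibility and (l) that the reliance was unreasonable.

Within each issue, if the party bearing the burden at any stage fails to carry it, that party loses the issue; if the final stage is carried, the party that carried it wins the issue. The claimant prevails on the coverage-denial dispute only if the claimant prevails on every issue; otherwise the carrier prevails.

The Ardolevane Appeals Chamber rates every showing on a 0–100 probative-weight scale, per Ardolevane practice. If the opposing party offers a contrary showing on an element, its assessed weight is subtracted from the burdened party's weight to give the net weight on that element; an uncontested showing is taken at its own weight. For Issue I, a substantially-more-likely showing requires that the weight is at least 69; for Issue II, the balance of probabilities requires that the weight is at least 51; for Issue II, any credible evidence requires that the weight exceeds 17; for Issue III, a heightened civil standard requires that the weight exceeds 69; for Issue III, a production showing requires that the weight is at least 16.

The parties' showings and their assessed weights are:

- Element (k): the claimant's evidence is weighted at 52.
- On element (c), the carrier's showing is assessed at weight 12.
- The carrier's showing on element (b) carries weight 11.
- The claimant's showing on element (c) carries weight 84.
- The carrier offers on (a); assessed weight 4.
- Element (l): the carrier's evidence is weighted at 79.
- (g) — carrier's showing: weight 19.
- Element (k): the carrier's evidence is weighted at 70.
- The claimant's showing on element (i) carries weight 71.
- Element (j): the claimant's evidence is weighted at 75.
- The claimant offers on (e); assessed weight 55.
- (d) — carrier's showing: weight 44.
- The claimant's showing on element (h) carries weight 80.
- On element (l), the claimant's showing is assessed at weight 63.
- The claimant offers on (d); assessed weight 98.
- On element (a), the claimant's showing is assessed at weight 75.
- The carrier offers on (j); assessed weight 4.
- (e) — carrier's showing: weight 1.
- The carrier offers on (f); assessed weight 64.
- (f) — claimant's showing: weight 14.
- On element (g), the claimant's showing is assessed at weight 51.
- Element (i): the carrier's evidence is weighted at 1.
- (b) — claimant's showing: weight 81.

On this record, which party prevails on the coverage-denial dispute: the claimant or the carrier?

— Issue I —
At Stage I.1 the claimant must meet a substantially-more-likely showing (weight is at least 69): on (a) the weight is 75 less the opposing 4 gives net 71, which does reach 69, so (a) meets the standard; on (b) the weight is 81 less the opposing 11 gives net 70, which does reach 69, so (b) meets the standard.
  Stage I.1 is satisfied; the claimant continues to bear the burden.
At Stage I.2 the claimant must meet a substantially-more-likely showing (weight is at least 69): on (c) the weight is 84 less the opposing 12 gives net 72, ≥ 69, so (c) meets the standard.
  The claimant carries the last stage.
With every stage satisfied, the claimant prevails on this issue.
— Issue II —
Stage II.1 — burden on claimant; standard: the balance of probabilities (weight is at least 51).
    (d): 98 − 44 = 54 ≥ 51 [met]
    (e): 55 − 1 = 54 ≥ 51 [met]
  Stage II.1 is satisfied; the onus moves to the carrier.
Stage II.2 — burden on carrier; standard: the balance of probabilities (weight is at least 51).
    (f): 64 − 14 = 50 < 51 [not met]
  Stage II.2 not carried; the carrier fails its burden.
So the claimant prevails on this issue.
— Issue III —
At Stage III.1 the claimant must meet a heightened civil standard (weight exceeds 69): on (i) the weight is 71 less the opposing 1 gives net 70, > 69, so (i) meets the standard; on (j) the weight is 75 less the opposing 4 gives net 71, > 69, so (j) meets the standard.
  All elements met. The burden passes to the carrier.
At Stage III.2 the carrier must meet a production showing (weight is at least 16): on (k) the weight is 70 less the opposing 52 gives net 18, ≥ 16, so (k) meets the standard; on (l) the weight is 79 less the opposing 63 gives net 16, which does reach 16, so (l) meets the standard.
  The carrier carries the last stage.
With every stage satisfied, the carrier prevails on this issue.
Per-issue: Issue I → claimant; Issue II → claimant; Issue III → carrier. The claimant must prevail on every issue; overall, the carrier prevails.

carrier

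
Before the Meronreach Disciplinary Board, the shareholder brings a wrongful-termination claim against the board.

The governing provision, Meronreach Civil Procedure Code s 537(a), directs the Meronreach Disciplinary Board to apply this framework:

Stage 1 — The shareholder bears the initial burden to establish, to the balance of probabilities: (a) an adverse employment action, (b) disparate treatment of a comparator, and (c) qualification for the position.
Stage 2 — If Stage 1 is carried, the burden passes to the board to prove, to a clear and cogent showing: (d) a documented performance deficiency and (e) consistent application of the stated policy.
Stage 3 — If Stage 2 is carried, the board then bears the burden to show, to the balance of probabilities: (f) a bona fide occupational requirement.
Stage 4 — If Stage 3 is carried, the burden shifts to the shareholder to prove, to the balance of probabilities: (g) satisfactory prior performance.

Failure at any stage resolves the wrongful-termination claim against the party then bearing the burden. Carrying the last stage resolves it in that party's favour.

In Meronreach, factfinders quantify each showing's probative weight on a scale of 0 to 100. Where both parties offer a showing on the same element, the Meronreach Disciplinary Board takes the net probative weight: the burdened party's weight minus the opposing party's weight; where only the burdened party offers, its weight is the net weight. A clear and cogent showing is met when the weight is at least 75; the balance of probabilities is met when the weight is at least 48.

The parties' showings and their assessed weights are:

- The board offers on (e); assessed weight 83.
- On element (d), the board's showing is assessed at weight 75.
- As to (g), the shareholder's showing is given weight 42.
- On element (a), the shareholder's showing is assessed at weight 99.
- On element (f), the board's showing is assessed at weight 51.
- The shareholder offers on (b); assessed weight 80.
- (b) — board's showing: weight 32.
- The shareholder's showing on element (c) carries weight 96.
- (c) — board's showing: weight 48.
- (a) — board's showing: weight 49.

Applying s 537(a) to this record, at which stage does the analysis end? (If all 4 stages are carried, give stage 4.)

stage 4

Stage 1 — burden on shareholder; standard: the balance of probabilities (weight is at least 48).
    (a): 99 − 49 = 50 ≥ 48 [met]
    (b): 80 − 32 = 48 ≥ 48 [met]
    (c): 96 − 48 = 48 ≥ 48 [met]
  Stage 1 carried; the burden shifts to the board.
Stage 2 — burden on board; standard: a clear and cogent showing (weight is at least 75).
    (d): 75 ≥ 75 [met]
    (e): 83 ≥ 75 [met]
  Stage 2 carried; the burden remains with the board.
Stage 3 — burden on board; standard: the balance of probabilities (weight is at least 48).
    (f): 51 ≥ 48 [met]
  Stage 3 carried; the burden shifts to the shareholder.
Stage 4 — burden on shareholder; standard: the balance of probabilities (weight is at least 48).
    (g): 42 < 48 [not met]
  Not every element is met, so the shareholder fails to carry Stage 4.
The analysis ends at Stage 4; the board prevails.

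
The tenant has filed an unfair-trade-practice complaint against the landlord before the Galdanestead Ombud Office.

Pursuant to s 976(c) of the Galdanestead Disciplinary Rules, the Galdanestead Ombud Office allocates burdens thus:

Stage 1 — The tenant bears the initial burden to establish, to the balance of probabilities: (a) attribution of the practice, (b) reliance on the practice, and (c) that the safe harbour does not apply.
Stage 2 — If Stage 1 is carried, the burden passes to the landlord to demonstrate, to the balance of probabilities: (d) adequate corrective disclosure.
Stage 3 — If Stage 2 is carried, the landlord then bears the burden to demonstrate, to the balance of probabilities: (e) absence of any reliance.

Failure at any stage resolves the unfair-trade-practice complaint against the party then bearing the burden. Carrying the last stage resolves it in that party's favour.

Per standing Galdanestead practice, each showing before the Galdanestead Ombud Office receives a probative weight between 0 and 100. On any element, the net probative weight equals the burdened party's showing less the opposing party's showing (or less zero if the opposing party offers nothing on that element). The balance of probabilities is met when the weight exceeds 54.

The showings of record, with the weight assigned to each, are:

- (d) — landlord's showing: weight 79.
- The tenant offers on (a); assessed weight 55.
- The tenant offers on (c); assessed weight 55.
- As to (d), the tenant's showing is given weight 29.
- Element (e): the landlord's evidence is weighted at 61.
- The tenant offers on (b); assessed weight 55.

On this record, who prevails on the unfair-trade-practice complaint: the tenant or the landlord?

tenant

Stage 1 — burden on tenant; standard: the balance of probabilities (weight exceeds 54).
    (a): 55 > 54 [met]
    (b): 55 > 54 [met]
    (c): 55 > 54 [met]
  Stage 1 is satisfied; the onus moves to the landlord.
Stage 2 — burden on landlord; standard: the balance of probabilities (weight exceeds 54).
    (d): 79 − 29 = 50 ≤ 54 [not met]
  The landlord does not carry Stage 2.
The tenant prevails.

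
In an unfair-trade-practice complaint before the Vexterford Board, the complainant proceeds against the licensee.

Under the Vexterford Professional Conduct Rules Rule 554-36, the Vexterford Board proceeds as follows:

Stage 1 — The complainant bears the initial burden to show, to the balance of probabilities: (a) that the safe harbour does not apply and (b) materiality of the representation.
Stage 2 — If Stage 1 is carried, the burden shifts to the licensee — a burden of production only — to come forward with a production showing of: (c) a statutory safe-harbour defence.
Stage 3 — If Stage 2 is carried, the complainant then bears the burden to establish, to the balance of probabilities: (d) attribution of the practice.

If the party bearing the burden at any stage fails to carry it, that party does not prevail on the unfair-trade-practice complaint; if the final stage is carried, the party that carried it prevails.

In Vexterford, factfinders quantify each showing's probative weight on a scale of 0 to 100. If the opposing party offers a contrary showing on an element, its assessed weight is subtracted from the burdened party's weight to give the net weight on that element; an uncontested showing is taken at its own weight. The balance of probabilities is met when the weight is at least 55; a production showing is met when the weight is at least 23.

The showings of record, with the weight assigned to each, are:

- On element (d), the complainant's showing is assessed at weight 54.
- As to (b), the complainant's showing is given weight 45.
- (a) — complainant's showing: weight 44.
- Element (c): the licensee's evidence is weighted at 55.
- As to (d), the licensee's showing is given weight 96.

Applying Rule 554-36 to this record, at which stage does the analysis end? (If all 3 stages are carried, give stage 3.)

At Stage 1 the complainant must meet the balance of probabilities (weight is at least 55): on (a) the weight is 44, which does not reach 55, so (a) does not meet the standard; on (b) the weight is 45, < 55, so (b) does not meet the standard.
  Not every element is met, so the complainant fails to carry Stage 1.
The licensee prevails.

stage 1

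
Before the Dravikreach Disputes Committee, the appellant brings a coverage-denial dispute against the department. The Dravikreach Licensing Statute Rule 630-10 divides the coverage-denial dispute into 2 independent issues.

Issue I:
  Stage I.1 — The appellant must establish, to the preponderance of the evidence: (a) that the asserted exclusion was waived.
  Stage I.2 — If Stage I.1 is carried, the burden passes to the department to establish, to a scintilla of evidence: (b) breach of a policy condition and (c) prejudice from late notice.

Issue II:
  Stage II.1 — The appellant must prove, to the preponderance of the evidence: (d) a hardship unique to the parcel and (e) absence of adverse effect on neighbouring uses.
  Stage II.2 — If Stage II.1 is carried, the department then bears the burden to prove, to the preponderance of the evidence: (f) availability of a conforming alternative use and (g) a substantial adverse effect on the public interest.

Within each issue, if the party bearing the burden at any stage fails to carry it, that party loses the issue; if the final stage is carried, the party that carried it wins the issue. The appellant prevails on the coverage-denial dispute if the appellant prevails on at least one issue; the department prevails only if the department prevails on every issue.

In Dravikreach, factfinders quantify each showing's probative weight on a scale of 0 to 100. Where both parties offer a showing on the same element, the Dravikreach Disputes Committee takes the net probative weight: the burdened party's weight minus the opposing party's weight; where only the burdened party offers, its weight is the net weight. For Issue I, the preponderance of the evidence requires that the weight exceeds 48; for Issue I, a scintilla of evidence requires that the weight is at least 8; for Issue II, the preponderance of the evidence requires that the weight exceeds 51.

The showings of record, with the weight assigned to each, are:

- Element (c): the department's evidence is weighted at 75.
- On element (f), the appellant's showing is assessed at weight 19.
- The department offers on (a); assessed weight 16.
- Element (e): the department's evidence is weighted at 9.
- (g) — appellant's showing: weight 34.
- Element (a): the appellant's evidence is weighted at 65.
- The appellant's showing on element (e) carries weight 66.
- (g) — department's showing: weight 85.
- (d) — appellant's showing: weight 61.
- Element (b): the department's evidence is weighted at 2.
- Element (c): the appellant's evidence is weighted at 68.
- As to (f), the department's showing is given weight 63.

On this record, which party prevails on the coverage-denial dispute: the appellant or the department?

— Issue I —
At Stage I.1 the appellant must meet the preponderance of the evidence (weight exceeds 48): on (a) the weight is 65 less the opposing 16 gives net 49, > 48, so (a) meets the standard.
  The appellant carries Stage I.1; the department now bears the burden.
At Stage I.2 the department must meet a scintilla of evidence (weight is at least 8): on (b) the weight is 2, which does not reach 8, so (b) does not meet the standard; on (c) the weight is 75 less the opposing 68 gives net 7, < 8, so (c) does not meet the standard.
  The department does not carry Stage I.2.
The analysis ends at Stage I.2; the appellant prevails on this issue.
— Issue II —
Stage II.1 (appellant, the preponderance of the evidence, weight exceeds 51): (d) 61 > 51 — meets; (e) net 66−9=57 > 51 — meets.
  The appellant carries Stage II.1; the department now bears the burden.
Stage II.2 (department, the preponderance of the evidence, weight exceeds 51): (f) net 63−19=44 ≤ 51 — fails; (g) net 85−34=51 ≤ 51 — fails.
  The department does not carry Stage II.2.
The appellant prevails on this issue.
Per-issue: Issue I → appellant; Issue II → appellant. The appellant must prevail on at least one issue; overall, the appellant prevails.

appellant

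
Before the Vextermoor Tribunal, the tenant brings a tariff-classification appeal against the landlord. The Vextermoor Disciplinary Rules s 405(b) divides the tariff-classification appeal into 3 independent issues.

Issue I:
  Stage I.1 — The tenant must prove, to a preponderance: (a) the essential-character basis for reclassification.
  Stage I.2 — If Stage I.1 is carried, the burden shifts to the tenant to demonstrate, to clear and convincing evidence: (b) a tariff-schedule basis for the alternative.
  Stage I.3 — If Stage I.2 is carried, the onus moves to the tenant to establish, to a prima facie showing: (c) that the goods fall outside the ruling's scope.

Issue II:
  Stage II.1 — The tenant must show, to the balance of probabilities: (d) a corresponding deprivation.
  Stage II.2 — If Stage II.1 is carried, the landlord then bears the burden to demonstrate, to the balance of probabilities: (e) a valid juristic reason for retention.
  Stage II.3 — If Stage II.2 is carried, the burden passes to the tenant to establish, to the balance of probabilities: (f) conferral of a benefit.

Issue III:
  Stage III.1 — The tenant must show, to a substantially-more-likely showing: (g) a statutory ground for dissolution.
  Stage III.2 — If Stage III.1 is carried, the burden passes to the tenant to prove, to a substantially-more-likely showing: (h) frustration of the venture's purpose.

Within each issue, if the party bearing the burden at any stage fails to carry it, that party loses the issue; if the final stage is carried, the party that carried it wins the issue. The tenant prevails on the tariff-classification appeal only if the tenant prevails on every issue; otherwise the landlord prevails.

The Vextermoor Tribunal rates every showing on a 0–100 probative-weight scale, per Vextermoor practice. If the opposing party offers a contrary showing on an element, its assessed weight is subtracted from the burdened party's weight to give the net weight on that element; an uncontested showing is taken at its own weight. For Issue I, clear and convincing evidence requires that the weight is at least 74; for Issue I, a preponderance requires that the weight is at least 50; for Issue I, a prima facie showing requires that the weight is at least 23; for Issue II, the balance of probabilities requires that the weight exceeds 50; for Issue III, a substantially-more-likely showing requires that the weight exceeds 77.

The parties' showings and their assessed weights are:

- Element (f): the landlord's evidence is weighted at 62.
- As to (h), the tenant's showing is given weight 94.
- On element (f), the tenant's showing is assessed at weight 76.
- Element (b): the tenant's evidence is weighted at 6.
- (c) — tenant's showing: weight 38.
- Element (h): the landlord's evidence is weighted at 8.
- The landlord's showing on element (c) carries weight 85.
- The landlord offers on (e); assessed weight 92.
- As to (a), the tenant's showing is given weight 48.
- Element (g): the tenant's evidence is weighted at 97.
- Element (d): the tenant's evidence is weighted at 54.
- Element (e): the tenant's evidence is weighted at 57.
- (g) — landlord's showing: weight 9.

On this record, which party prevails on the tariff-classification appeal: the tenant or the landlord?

— Issue I —
At Stage I.1 the tenant must meet a preponderance (weight is at least 50): on (a) the weight is 48, which does not reach 50, so (a) does not meet the standard.
  The tenant does not carry Stage I.1.
The landlord prevails on this issue.
— Issue II —
At Stage II.1 the tenant must meet the balance of probabilities (weight exceeds 50): on (d) the weight is 54, > 50, so (d) meets the standard.
  Stage II.1 is satisfied; the onus moves to the landlord.
At Stage II.2 the landlord must meet the balance of probabilities (weight exceeds 50): on (e) the weight is 92 less the opposing 57 gives net 35, ≤ 50, so (e) does not meet the standard.
  Not every element is met, so the landlord fails to carry Stage II.2.
The analysis ends at Stage II.2; the tenant prevails on this issue.
— Issue III —
Stage III.1 (tenant, a substantially-more-likely showing, weight exceeds 77): (g) net 97−9=88 > 77 — meets.
  Stage III.1 is satisfied; the tenant continues to bear the burden.
Stage III.2 (tenant, a substantially-more-likely showing, weight exceeds 77): (h) net 94−8=86 > 77 — meets.
  All elements met at the final stage.
Every stage carried; the tenant prevails on this issue.
Per-issue: Issue I → landlord; Issue II → tenant; Issue III → tenant. The tenant must prevail on every issue; overall, the landlord prevails.

landlord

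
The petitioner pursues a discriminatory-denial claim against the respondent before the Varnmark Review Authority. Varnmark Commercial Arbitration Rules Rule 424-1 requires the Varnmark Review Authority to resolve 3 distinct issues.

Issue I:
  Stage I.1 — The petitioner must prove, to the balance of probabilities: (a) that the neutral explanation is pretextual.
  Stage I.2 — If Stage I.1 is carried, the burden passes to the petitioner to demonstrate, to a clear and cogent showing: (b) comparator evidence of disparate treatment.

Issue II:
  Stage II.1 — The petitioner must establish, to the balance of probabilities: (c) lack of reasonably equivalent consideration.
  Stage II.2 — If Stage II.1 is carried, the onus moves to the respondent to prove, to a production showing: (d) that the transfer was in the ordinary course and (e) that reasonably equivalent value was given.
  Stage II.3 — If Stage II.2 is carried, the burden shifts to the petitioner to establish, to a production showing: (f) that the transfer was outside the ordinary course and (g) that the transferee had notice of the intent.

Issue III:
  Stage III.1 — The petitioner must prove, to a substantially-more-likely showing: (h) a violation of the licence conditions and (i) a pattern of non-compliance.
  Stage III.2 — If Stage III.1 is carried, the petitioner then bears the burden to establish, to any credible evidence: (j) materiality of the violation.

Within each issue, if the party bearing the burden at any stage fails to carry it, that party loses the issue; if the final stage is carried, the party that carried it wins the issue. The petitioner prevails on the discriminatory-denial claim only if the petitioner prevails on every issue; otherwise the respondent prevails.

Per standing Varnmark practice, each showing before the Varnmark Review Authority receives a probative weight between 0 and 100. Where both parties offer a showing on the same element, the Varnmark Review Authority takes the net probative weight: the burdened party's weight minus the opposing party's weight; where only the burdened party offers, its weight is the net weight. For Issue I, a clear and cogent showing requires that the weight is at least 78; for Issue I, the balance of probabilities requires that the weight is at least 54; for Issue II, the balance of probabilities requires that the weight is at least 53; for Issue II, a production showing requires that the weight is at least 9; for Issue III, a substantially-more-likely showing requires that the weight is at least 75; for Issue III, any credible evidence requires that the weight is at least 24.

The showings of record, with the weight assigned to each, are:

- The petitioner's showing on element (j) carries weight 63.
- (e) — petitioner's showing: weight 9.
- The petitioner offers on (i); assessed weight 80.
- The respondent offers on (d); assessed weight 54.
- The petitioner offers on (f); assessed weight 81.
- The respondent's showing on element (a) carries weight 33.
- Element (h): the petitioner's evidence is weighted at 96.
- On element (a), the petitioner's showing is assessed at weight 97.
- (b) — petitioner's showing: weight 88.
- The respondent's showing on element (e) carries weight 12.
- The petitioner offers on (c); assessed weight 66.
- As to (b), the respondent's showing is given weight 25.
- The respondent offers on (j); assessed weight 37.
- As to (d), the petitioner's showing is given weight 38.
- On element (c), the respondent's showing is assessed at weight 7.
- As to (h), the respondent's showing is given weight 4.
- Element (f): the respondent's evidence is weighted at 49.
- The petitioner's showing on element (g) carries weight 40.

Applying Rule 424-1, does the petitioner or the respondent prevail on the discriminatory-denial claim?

— Issue I —
Stage I.1 (petitioner, the balance of probabilities, weight is at least 54): (a) net 97−33=64 ≥ 54 — meets.
  All elements met. The petitioner retains the burden for Stage I.2.
Stage I.2 (petitioner, a clear and cogent showing, weight is at least 78): (b) net 88−25=63 < 78 — fails.
  The petitioner does not carry Stage I.2.
The respondent prevails on this issue.
— Issue II —
Stage II.1 — burden on petitioner; standard: the balance of probabilities (weight is at least 53).
    (c): 66 − 7 = 59 ≥ 53 [met]
  The petitioner carries Stage II.1; the respondent now bears the burden.
Stage II.2 — burden on respondent; standard: a production showing (weight is at least 9).
    (d): 54 − 38 = 16 ≥ 9 [met]
    (e): 12 − 9 = 3 < 9 [not met]
  The respondent does not carry Stage II.2.
The analysis ends at Stage II.2; the petitioner prevails on this issue.
— Issue III —
At Stage III.1 the petitioner must meet a substantially-more-likely showing (weight is at least 75): on (h) the weight is 96 less the opposing 4 gives net 92, ≥ 75, so (h) meets the standard; on (i) the weight is 80, ≥ 75, so (i) meets the standard.
  Stage III.1 is satisfied; the petitioner continues to bear the burden.
At Stage III.2 the petitioner must meet any credible evidence (weight is at least 24): on (j) the weight is 63 less the opposing 37 gives net 26, which does reach 24, so (j) meets the standard.
  All elements met at the final stage.
All stages carried — the petitioner prevails on this issue.
Per-issue: Issue I → respondent; Issue II → petitioner; Issue III → petitioner. The petitioner must prevail on every issue; overall, the respondent prevails.

respondent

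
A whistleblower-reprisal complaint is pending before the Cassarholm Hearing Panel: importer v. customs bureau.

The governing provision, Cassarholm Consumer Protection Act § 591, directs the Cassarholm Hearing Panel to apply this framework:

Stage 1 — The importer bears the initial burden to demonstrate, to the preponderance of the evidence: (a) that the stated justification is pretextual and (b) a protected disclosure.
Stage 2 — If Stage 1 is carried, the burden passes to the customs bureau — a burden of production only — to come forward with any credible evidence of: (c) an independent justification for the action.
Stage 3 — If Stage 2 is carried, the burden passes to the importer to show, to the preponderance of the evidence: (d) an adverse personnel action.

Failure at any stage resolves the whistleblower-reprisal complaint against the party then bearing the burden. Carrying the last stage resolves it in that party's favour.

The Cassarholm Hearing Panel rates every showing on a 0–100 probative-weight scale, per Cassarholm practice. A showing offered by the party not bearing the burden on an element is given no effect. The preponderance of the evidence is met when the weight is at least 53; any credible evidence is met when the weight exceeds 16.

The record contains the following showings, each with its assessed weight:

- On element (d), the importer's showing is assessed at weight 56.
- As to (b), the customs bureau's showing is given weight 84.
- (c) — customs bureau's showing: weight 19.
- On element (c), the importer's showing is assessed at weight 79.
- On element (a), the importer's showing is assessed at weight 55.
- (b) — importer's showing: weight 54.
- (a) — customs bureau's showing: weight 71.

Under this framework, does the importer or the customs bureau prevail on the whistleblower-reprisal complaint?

importer

At Stage 1 the importer must meet the preponderance of the evidence (weight is at least 53): on (a) the weight is 55 (the customs bureau's 71 is given no effect), which does reach 53, so (a) meets the standard; on (b) the weight is 54 (the customs bureau's 84 is given no effect), which does reach 53, so (b) meets the standard.
  The importer carries Stage 1; the customs bureau now bears the burden.
At Stage 2 the customs bureau must meet any credible evidence (weight exceeds 16): on (c) the weight is 19 (the importer's 79 is given no effect), which does exceed 16, so (c) meets the standard.
  The customs bureau carries Stage 2; the importer now bears the burden.
At Stage 3 the importer must meet the preponderance of the evidence (weight is at least 53): on (d) the weight is 56, which does reach 53, so (d) meets the standard.
  Stage 3 carried; the final stage is satisfied.
All stages carried — the importer prevails.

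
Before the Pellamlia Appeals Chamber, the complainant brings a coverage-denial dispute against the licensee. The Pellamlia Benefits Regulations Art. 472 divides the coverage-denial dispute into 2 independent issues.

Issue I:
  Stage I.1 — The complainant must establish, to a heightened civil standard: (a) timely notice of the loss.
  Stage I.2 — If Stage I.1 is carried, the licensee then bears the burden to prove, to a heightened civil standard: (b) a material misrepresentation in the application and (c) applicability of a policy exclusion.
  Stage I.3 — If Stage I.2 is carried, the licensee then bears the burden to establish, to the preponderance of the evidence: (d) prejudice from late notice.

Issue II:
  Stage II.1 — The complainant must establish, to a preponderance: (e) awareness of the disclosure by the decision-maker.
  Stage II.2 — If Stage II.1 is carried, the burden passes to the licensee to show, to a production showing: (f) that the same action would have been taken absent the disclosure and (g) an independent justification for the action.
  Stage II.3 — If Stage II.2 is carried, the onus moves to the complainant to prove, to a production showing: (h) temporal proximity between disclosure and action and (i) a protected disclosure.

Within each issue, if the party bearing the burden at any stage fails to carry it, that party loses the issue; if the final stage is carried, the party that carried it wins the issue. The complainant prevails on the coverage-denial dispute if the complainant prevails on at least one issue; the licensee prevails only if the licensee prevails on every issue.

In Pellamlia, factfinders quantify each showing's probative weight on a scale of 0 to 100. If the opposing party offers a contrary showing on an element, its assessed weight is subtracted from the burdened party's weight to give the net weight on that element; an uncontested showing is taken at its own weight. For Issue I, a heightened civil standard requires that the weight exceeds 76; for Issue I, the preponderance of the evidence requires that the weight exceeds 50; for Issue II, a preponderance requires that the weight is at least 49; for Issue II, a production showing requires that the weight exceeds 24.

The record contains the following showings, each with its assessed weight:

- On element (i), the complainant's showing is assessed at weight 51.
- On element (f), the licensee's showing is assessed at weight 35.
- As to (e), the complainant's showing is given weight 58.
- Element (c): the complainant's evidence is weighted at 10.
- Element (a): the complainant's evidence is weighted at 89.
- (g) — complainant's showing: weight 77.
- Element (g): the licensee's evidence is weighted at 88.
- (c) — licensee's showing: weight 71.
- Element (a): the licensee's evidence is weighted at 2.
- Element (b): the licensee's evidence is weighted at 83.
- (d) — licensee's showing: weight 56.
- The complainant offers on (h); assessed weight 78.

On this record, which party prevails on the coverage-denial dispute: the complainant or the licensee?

— Issue I —
At Stage I.1 the complainant must meet a heightened civil standard (weight exceeds 76): on (a) the weight is 89 less the opposing 2 gives net 87, > 76, so (a) meets the standard.
  Stage I.1 is satisfied; the onus moves to the licensee.
At Stage I.2 the licensee must meet a heightened civil standard (weight exceeds 76): on (b) the weight is 83, which does exceed 76, so (b) meets the standard; on (c) the weight is 71 less the opposing 10 gives net 61, which does not exceed 76, so (c) does not meet the standard.
  Stage I.2 not carried; the licensee fails its burden.
The complainant prevails on this issue.
— Issue II —
Stage II.1 (complainant, a preponderance, weight is at least 49): (e) 58 ≥ 49 — meets.
  Stage II.1 carried; the burden shifts to the licensee.
Stage II.2 (licensee, a production showing, weight exceeds 24): (f) 35 > 24 — meets; (g) net 88−77=11 ≤ 24 — fails.
  Not every element is met, so the licensee fails to carry Stage II.2.
So the complainant prevails on this issue.
Per-issue: Issue I → complainant; Issue II → complainant. The complainant must prevail on at least one issue; overall, the complainant prevails.

complainant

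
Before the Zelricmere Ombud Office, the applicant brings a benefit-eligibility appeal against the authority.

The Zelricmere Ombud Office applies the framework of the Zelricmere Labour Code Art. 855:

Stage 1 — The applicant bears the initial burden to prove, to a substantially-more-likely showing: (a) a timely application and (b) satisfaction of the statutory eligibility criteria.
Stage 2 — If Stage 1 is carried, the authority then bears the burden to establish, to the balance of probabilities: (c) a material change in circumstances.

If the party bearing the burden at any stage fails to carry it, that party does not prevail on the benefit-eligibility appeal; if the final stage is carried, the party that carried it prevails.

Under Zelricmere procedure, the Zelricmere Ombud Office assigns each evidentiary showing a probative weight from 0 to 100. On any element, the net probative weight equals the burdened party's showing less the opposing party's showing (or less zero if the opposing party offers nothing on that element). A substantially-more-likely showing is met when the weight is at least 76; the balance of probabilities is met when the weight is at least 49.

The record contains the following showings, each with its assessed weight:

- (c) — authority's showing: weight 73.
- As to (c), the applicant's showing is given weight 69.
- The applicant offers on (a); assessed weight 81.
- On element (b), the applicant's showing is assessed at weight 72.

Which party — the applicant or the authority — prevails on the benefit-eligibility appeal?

authority

Stage 1 (applicant, a substantially-more-likely showing, weight is at least 76): (a) 81 ≥ 76 — meets; (b) 72 < 76 — fails.
  Not every element is met, so the applicant fails to carry Stage 1.
The authority prevails.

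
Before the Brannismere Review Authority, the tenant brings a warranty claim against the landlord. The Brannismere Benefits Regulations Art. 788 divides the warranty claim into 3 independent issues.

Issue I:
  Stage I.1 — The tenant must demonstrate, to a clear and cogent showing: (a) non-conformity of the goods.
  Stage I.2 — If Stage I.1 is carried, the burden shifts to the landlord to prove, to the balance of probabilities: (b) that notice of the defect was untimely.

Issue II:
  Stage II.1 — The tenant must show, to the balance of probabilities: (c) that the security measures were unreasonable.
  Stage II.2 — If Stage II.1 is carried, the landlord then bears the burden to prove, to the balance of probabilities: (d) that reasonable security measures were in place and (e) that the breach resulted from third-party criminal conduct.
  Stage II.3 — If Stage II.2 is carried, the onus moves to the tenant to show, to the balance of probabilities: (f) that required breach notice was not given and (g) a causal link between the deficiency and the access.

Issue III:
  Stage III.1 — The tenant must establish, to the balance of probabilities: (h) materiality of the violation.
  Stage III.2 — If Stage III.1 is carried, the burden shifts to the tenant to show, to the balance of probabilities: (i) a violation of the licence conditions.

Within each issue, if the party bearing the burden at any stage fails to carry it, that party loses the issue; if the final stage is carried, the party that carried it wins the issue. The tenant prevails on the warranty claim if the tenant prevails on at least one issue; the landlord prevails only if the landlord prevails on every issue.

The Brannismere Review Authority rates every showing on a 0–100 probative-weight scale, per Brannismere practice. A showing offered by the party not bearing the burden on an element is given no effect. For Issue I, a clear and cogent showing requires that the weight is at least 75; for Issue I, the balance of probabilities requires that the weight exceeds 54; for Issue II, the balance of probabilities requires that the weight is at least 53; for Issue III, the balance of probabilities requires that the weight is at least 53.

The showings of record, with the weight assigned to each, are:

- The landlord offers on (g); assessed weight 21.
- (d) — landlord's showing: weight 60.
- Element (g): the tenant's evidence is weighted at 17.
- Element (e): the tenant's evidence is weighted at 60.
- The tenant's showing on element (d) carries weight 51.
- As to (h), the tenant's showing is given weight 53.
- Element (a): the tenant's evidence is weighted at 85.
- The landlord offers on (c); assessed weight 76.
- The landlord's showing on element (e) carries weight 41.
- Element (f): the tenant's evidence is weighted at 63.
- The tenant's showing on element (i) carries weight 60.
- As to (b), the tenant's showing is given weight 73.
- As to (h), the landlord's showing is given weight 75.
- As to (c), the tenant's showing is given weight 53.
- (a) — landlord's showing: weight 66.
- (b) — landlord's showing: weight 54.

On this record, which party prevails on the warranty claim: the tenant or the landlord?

— Issue I —
At Stage I.1 the tenant must meet a clear and cogent showing (weight is at least 75): on (a) the weight is 85 (the landlord's 66 is given no effect), ≥ 75, so (a) meets the standard.
  Stage I.1 is satisfied; the onus moves to the landlord.
At Stage I.2 the landlord must meet the balance of probabilities (weight exceeds 54): on (b) the weight is 54 (the tenant's 73 is given no effect), which does not exceed 54, so (b) does not meet the standard.
  The landlord does not carry Stage I.2.
So the tenant prevails on this issue.
— Issue II —
At Stage II.1 the tenant must meet the balance of probabilities (weight is at least 53): on (c) the weight is 53 (the landlord's 76 is given no effect), which does reach 53, so (c) meets the standard.
  Stage II.1 carried; the burden shifts to the landlord.
At Stage II.2 the landlord must meet the balance of probabilities (weight is at least 53): on (d) the weight is 60 (the tenant's 51 is given no effect), which does reach 53, so (d) meets the standard; on (e) the weight is 41 (the tenant's 60 is given no effect), < 53, so (e) does not meet the standard.
  Stage II.2 not carried; the landlord fails its burden.
The analysis ends at Stage II.2; the tenant prevails on this issue.
— Issue III —
Stage III.1 (tenant, the balance of probabilities, weight is at least 53): (h) 53 (landlord's 75 disregarded) ≥ 53 — meets.
  All elements met. The tenant retains the burden for Stage III.2.
Stage III.2 (tenant, the balance of probabilities, weight is at least 53): (i) 60 ≥ 53 — meets.
  Stage III.2 carried; the final stage is satisfied.
Every stage carried; the tenant prevails on this issue.
Per-issue: Issue I → tenant; Issue II → tenant; Issue III → tenant. The tenant must prevail on at least one issue; overall, the tenant prevails.

tenant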